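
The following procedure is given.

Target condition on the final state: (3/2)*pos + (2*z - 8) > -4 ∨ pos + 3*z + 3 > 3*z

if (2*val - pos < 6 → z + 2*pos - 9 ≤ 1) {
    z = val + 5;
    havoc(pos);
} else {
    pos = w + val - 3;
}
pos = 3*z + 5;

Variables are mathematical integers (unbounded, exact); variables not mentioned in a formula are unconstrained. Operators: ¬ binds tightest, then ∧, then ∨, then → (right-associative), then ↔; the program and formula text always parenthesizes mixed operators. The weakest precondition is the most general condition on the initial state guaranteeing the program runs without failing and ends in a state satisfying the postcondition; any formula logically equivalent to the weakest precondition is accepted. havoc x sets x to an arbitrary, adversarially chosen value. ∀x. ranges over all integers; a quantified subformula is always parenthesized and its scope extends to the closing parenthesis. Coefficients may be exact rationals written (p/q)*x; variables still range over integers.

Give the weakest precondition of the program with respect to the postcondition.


Working backward. After the program, the postcondition (3/2)*pos + (2*z - 8) > -4 ∨ pos + 3*z + 3 > 3*z must hold; in canonical form it is (3/2)*pos + 2*z > 4 ∨ pos > -3.
Before pos := 3*z + 5: (13/2)*z > -7/2 ∨ 3*z > -8
Then branch requires (13/2)*val > -36 ∨ 3*val > -23; else branch requires (13/2)*z > -7/2 ∨ 3*z > -8.
Before the if: ((2*val < pos + 6 → 2*pos + z ≤ 10) → ((13/2)*val > -36 ∨ 3*val > -23)) ∧ ((¬(2*val < pos + 6 → 2*pos + z ≤ 10)) → ((13/2)*z > -7/2 ∨ 3*z > -8))
Answer: WP = ((2*val < pos + 6 → 2*pos + z ≤ 10) → ((13/2)*val > -36 ∨ 3*val > -23)) ∧ ((¬(2*val < pos + 6 → 2*pos + z ≤ 10)) → ((13/2)*z > -7/2 ∨ 3*z > -8))


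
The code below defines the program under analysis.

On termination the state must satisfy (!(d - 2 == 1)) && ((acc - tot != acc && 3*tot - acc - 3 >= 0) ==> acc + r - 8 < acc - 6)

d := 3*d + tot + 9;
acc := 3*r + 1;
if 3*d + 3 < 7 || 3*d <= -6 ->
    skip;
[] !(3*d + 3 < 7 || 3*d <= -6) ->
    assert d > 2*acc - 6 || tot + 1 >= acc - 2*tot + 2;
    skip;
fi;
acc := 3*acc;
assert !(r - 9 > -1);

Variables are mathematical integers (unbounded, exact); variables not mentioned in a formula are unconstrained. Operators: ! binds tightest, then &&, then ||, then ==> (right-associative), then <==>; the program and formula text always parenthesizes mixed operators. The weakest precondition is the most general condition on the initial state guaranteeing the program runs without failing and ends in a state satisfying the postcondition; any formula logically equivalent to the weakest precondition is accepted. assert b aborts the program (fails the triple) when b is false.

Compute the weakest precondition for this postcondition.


Working backward. After the program, the postcondition (!(d - 2 == 1)) && ((acc - tot != acc && 3*tot - acc - 3 >= 0) ==> acc + r - 8 < acc - 6) must hold; in canonical form it is (!(d == 3)) && ((tot != 0 && 3*tot >= acc + 3) ==> r < 2).
Before assert !(r - 9 > -1): (!(r > 8)) && (!(d == 3)) && ((tot != 0 && 3*tot >= acc + 3) ==> r < 2)
Before acc := 3*acc: (!(r > 8)) && (!(d == 3)) && ((tot != 0 && 3*tot >= 3*acc + 3) ==> r < 2)
Then branch requires (!(r > 8)) && (!(d == 3)) && ((tot != 0 && 3*tot >= 3*acc + 3) ==> r < 2); else branch requires (d > 2*acc - 6 || 3*tot >= acc + 1) && (!(r > 8)) && (!(d == 3)) && ((tot != 0 && 3*tot >= 3*acc + 3) ==> r < 2).
Before the if: ((3*d < 4 || 3*d <= -6) ==> ((!(r > 8)) && (!(d == 3)) && ((tot != 0 && 3*tot >= 3*acc + 3) ==> r < 2))) && ((!(3*d < 4 || 3*d <= -6)) ==> ((d > 2*acc - 6 || 3*tot >= acc + 1) && (!(r > 8)) && (!(d == 3)) && ((tot != 0 && 3*tot >= 3*acc + 3) ==> r < 2)))
Before acc := 3*r + 1: ((3*d < 4 || 3*d <= -6) ==> ((!(r > 8)) && (!(d == 3)) && ((tot != 0 && 3*tot >= 9*r + 6) ==> r < 2))) && ((!(3*d < 4 || 3*d <= -6)) ==> ((d > 6*r - 4 || 3*tot >= 3*r + 2) && (!(r > 8)) && (!(d == 3)) && ((tot != 0 && 3*tot >= 9*r + 6) ==> r < 2)))
Before d := 3*d + tot + 9: ((9*d + 3*tot < -23 || 9*d + 3*tot <= -33) ==> ((!(r > 8)) && (!(3*d + tot == -6)) && ((tot != 0 && 3*tot >= 9*r + 6) ==> r < 2))) && ((!(9*d + 3*tot < -23 || 9*d + 3*tot <= -33)) ==> ((3*d + tot > 6*r - 13 || 3*tot >= 3*r + 2) && (!(r > 8)) && (!(3*d + tot == -6)) && ((tot != 0 && 3*tot >= 9*r + 6) ==> r < 2)))
Answer: WP = ((9*d + 3*tot < -23 || 9*d + 3*tot <= -33) ==> ((!(r > 8)) && (!(3*d + tot == -6)) && ((tot != 0 && 3*tot >= 9*r + 6) ==> r < 2))) && ((!(9*d + 3*tot < -23 || 9*d + 3*tot <= -33)) ==> ((3*d + tot > 6*r - 13 || 3*tot >= 3*r + 2) && (!(r > 8)) && (!(3*d + tot == -6)) && ((tot != 0 && 3*tot >= 9*r + 6) ==> r < 2)))


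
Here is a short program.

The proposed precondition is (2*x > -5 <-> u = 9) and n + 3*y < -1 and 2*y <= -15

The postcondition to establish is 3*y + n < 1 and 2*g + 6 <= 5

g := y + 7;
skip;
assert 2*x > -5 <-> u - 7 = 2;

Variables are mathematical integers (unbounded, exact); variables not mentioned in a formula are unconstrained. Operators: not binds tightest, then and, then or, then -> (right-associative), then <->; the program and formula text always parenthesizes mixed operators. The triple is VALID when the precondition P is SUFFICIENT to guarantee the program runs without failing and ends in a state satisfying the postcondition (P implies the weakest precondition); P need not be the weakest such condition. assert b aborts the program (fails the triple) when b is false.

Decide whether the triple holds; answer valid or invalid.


Working backward. After the program, the postcondition 3*y + n < 1 and 2*g + 6 <= 5 must hold; in canonical form it is n + 3*y < 1 and 2*g <= -1.
Before assert 2*x > -5 <-> u - 7 = 2: (2*x > -5 <-> u = 9) and n + 3*y < 1 and 2*g <= -1
Before skip: (2*x > -5 <-> u = 9) and n + 3*y < 1 and 2*g <= -1
Before g := y + 7: (2*x > -5 <-> u = 9) and n + 3*y < 1 and 2*y <= -15
The weakest precondition is (2*x > -5 <-> u = 9) and n + 3*y < 1 and 2*y <= -15.
Check whether (2*x > -5 <-> u = 9) and n + 3*y < -1 and 2*y <= -15 implies it.
Every state satisfying the precondition satisfies the weakest precondition: the implication holds.
Answer: valid


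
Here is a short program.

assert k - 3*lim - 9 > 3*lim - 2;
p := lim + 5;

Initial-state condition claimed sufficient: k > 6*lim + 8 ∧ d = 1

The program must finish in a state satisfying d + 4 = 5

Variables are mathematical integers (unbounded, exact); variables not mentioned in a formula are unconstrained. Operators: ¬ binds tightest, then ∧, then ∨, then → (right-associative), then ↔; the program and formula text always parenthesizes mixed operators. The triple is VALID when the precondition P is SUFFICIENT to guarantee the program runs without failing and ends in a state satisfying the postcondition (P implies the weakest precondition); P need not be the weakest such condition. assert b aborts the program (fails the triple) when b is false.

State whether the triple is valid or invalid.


Working backward. After the program, the postcondition d + 4 = 5 must hold; in canonical form it is d = 1.
Before p := lim + 5: d = 1
Before assert k - 3*lim - 9 > 3*lim - 2: k > 6*lim + 7 ∧ d = 1
The weakest precondition is k > 6*lim + 7 ∧ d = 1.
Check whether k > 6*lim + 8 ∧ d = 1 implies it.
Every state satisfying the precondition satisfies the weakest precondition: the implication holds.
Answer: valid


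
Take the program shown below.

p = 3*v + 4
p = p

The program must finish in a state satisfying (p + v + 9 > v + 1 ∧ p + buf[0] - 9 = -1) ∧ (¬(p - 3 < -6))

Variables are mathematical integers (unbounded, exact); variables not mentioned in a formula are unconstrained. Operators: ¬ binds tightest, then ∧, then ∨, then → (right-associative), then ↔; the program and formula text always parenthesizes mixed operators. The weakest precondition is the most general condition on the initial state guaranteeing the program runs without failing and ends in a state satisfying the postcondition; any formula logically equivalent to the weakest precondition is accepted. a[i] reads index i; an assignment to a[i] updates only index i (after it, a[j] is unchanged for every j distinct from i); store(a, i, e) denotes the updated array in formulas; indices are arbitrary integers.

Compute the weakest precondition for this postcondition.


Working backward. After the program, the postcondition (p + v + 9 > v + 1 ∧ p + buf[0] - 9 = -1) ∧ (¬(p - 3 < -6)) must hold; in canonical form it is p > -8 ∧ buf[0] + p = 8 ∧ (¬(p < -3)).
Before p := p: p > -8 ∧ buf[0] + p = 8 ∧ (¬(p < -3))
Before p := 3*v + 4: 3*v > -12 ∧ buf[0] + 3*v = 4 ∧ (¬(3*v < -7))
Answer: WP = 3*v > -12 ∧ buf[0] + 3*v = 4 ∧ (¬(3*v < -7))


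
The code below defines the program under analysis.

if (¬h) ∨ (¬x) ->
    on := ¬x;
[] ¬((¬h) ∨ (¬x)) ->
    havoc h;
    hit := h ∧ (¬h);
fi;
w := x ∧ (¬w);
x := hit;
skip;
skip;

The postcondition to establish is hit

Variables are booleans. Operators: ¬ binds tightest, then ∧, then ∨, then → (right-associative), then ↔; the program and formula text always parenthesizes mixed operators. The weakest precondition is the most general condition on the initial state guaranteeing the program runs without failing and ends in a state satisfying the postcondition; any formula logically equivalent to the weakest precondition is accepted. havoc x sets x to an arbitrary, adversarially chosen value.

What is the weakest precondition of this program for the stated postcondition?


Working backward. After the program, hit must hold.
Before skip: hit
Before skip: hit
Before x := hit: hit
Before w := x ∧ (¬w): hit
Then branch requires hit; else branch requires false.
Before the if: (((¬h) ∨ (¬x)) → hit) ∧ ((¬h) ∨ (¬x))
Answer: WP = (((¬h) ∨ (¬x)) → hit) ∧ ((¬h) ∨ (¬x))


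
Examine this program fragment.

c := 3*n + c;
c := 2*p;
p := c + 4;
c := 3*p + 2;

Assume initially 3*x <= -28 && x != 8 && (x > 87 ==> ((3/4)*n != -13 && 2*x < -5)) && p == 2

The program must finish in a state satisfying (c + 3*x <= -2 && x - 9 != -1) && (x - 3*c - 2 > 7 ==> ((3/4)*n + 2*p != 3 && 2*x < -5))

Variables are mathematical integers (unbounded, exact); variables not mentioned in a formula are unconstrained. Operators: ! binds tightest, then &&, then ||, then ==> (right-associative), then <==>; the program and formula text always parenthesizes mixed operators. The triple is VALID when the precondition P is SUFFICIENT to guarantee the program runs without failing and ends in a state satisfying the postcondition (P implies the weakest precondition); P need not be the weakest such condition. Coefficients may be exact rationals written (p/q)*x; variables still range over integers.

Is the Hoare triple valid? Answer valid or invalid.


Working backward. After the program, the postcondition (c + 3*x <= -2 && x - 9 != -1) && (x - 3*c - 2 > 7 ==> ((3/4)*n + 2*p != 3 && 2*x < -5)) must hold; in canonical form it is c + 3*x <= -2 && x != 8 && (x > 3*c + 9 ==> ((3/4)*n + 2*p != 3 && 2*x < -5)).
Before c := 3*p + 2: 3*p + 3*x <= -4 && x != 8 && (x > 9*p + 15 ==> ((3/4)*n + 2*p != 3 && 2*x < -5))
Before p := c + 4: 3*c + 3*x <= -16 && x != 8 && (x > 9*c + 51 ==> (2*c + (3/4)*n != -5 && 2*x < -5))
Before c := 2*p: 6*p + 3*x <= -16 && x != 8 && (x > 18*p + 51 ==> ((3/4)*n + 4*p != -5 && 2*x < -5))
Before c := 3*n + c: 6*p + 3*x <= -16 && x != 8 && (x > 18*p + 51 ==> ((3/4)*n + 4*p != -5 && 2*x < -5))
The weakest precondition is 6*p + 3*x <= -16 && x != 8 && (x > 18*p + 51 ==> ((3/4)*n + 4*p != -5 && 2*x < -5)).
Check whether 3*x <= -28 && x != 8 && (x > 87 ==> ((3/4)*n != -13 && 2*x < -5)) && p == 2 implies it.
Every state satisfying the precondition satisfies the weakest precondition: the implication holds.
Answer: valid


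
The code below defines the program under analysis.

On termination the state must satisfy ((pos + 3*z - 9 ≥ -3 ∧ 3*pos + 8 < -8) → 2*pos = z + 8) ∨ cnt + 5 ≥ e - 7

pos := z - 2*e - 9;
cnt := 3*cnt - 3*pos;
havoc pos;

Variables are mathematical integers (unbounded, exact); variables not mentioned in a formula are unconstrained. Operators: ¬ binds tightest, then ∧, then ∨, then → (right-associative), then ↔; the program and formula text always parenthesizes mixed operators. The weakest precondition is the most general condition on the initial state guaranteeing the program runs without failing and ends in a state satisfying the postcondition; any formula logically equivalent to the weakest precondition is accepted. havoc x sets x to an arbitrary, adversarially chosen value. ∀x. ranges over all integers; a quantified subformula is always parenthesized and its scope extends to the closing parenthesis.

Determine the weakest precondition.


Working backward. After the program, the postcondition ((pos + 3*z - 9 ≥ -3 ∧ 3*pos + 8 < -8) → 2*pos = z + 8) ∨ cnt + 5 ≥ e - 7 must hold; in canonical form it is ((pos + 3*z ≥ 6 ∧ 3*pos < -16) → 2*pos = z + 8) ∨ cnt ≥ e - 12.
Before havoc pos: ∀pos_1. (((pos_1 + 3*z ≥ 6 ∧ 3*pos_1 < -16) → 2*pos_1 = z + 8) ∨ cnt ≥ e - 12)
Before cnt := 3*cnt - 3*pos: ∀pos_1. (((pos_1 + 3*z ≥ 6 ∧ 3*pos_1 < -16) → 2*pos_1 = z + 8) ∨ 3*cnt ≥ e + 3*pos - 12)
Before pos := z - 2*e - 9: ∀pos_1. (((pos_1 + 3*z ≥ 6 ∧ 3*pos_1 < -16) → 2*pos_1 = z + 8) ∨ 3*cnt + 5*e ≥ 3*z - 39)
Answer: WP = ∀pos_1. (((pos_1 + 3*z ≥ 6 ∧ 3*pos_1 < -16) → 2*pos_1 = z + 8) ∨ 3*cnt + 5*e ≥ 3*z - 39)


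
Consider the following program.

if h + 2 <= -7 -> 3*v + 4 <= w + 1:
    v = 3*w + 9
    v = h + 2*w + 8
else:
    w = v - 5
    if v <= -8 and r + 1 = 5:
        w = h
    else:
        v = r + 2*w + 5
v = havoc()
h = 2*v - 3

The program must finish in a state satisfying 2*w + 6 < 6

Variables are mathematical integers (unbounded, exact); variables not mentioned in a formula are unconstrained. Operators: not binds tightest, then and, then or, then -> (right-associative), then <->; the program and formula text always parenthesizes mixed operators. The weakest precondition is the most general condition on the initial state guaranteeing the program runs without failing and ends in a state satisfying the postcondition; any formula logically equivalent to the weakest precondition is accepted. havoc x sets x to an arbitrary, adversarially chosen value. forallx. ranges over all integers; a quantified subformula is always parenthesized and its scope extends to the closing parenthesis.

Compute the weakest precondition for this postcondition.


Working backward. After the program, the postcondition 2*w + 6 < 6 must hold; in canonical form it is 2*w < 0.
Before h := 2*v - 3: 2*w < 0
Before havoc v: 2*w < 0
Then branch requires 2*w < 0; else branch requires ((v <= -8 and r = 4) -> 2*h < 0) and ((not (v <= -8 and r = 4)) -> 2*v < 10).
Before the if: ((h <= -9 -> 3*v <= w - 3) -> 2*w < 0) and ((not (h <= -9 -> 3*v <= w - 3)) -> (((v <= -8 and r = 4) -> 2*h < 0) and ((not (v <= -8 and r = 4)) -> 2*v < 10)))
Answer: WP = ((h <= -9 -> 3*v <= w - 3) -> 2*w < 0) and ((not (h <= -9 -> 3*v <= w - 3)) -> (((v <= -8 and r = 4) -> 2*h < 0) and ((not (v <= -8 and r = 4)) -> 2*v < 10)))


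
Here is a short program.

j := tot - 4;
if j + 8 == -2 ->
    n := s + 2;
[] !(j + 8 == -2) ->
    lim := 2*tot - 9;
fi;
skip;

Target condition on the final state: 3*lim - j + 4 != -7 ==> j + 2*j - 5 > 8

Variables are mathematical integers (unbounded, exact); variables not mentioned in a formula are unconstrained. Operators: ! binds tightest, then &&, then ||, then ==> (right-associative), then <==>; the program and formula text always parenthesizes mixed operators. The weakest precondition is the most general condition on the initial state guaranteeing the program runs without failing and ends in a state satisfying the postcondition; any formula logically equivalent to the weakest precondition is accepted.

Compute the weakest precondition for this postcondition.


Working backward. After the program, the postcondition 3*lim - j + 4 != -7 ==> j + 2*j - 5 > 8 must hold; in canonical form it is 3*lim != j - 11 ==> 3*j > 13.
Before skip: 3*lim != j - 11 ==> 3*j > 13
Then branch requires 3*lim != j - 11 ==> 3*j > 13; else branch requires 6*tot != j + 16 ==> 3*j > 13.
Before the if: (j == -10 ==> (3*lim != j - 11 ==> 3*j > 13)) && ((!(j == -10)) ==> (6*tot != j + 16 ==> 3*j > 13))
Before j := tot - 4: (tot == -6 ==> (3*lim != tot - 15 ==> 3*tot > 25)) && ((!(tot == -6)) ==> (5*tot != 12 ==> 3*tot > 25))
Answer: WP = (tot == -6 ==> (3*lim != tot - 15 ==> 3*tot > 25)) && ((!(tot == -6)) ==> (5*tot != 12 ==> 3*tot > 25))


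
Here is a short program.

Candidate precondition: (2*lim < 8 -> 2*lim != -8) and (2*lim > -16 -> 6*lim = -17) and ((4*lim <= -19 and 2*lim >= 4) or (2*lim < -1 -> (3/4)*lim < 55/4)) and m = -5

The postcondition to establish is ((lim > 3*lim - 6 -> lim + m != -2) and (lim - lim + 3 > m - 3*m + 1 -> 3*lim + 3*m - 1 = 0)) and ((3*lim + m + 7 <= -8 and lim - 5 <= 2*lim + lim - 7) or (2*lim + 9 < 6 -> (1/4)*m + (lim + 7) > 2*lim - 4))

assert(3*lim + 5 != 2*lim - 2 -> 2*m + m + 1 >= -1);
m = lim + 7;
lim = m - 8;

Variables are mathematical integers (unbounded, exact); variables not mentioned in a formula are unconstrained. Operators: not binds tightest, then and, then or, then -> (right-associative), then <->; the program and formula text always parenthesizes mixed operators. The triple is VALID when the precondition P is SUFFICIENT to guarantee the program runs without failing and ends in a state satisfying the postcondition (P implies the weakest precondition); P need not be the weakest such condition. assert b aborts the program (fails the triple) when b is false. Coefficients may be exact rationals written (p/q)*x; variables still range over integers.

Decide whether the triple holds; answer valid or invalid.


Working backward. After the program, the postcondition ((lim > 3*lim - 6 -> lim + m != -2) and (lim - lim + 3 > m - 3*m + 1 -> 3*lim + 3*m - 1 = 0)) and ((3*lim + m + 7 <= -8 and lim - 5 <= 2*lim + lim - 7) or (2*lim + 9 < 6 -> (1/4)*m + (lim + 7) > 2*lim - 4)) must hold; in canonical form it is (2*lim < 6 -> lim + m != -2) and (2*m > -2 -> 3*lim + 3*m = 1) and ((3*lim + m <= -15 and 2*lim >= 2) or (2*lim < -3 -> (1/4)*m > lim - 11)).
Before lim := m - 8: (2*m < 22 -> 2*m != 6) and (2*m > -2 -> 6*m = 25) and ((4*m <= 9 and 2*m >= 18) or (2*m < 13 -> (3/4)*m < 19))
Before m := lim + 7: (2*lim < 8 -> 2*lim != -8) and (2*lim > -16 -> 6*lim = -17) and ((4*lim <= -19 and 2*lim >= 4) or (2*lim < -1 -> (3/4)*lim < 55/4))
Before assert 3*lim + 5 != 2*lim - 2 -> 2*m + m + 1 >= -1: (lim != -7 -> 3*m >= -2) and (2*lim < 8 -> 2*lim != -8) and (2*lim > -16 -> 6*lim = -17) and ((4*lim <= -19 and 2*lim >= 4) or (2*lim < -1 -> (3/4)*lim < 55/4))
The weakest precondition is (lim != -7 -> 3*m >= -2) and (2*lim < 8 -> 2*lim != -8) and (2*lim > -16 -> 6*lim = -17) and ((4*lim <= -19 and 2*lim >= 4) or (2*lim < -1 -> (3/4)*lim < 55/4)).
Check whether (2*lim < 8 -> 2*lim != -8) and (2*lim > -16 -> 6*lim = -17) and ((4*lim <= -19 and 2*lim >= 4) or (2*lim < -1 -> (3/4)*lim < 55/4)) and m = -5 implies it.
Countermodel: at the initial state lim = -8, m = -5, the precondition holds but the weakest precondition fails.
Answer: invalid


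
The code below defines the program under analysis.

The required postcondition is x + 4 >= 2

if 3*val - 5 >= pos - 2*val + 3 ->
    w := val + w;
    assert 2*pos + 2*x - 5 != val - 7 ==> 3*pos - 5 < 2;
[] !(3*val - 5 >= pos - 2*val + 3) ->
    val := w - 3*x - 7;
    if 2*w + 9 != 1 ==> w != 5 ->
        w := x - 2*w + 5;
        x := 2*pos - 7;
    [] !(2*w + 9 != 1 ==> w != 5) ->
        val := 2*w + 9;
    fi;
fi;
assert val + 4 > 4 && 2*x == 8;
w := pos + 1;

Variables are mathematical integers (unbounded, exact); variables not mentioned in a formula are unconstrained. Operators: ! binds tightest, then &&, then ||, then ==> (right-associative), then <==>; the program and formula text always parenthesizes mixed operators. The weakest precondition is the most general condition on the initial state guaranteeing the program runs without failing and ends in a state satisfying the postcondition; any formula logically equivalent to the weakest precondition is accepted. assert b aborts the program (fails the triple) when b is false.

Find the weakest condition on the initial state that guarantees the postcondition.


Working backward. After the program, the postcondition x + 4 >= 2 must hold; in canonical form it is x >= -2.
Before w := pos + 1: x >= -2
Before assert val + 4 > 4 && 2*x == 8: val > 0 && 2*x == 8 && x >= -2
Then branch requires (2*pos + 2*x != val - 2 ==> 3*pos < 7) && val > 0 && 2*x == 8 && x >= -2; else branch requires ((2*w != -8 ==> w != 5) ==> (w > 3*x + 7 && 4*pos == 22 && 2*pos >= 5)) && ((!(2*w != -8 ==> w != 5)) ==> (2*w > -9 && 2*x == 8 && x >= -2)).
Before the if: (5*val >= pos + 8 ==> ((2*pos + 2*x != val - 2 ==> 3*pos < 7) && val > 0 && 2*x == 8 && x >= -2)) && ((!(5*val >= pos + 8)) ==> (((2*w != -8 ==> w != 5) ==> (w > 3*x + 7 && 4*pos == 22 && 2*pos >= 5)) && ((!(2*w != -8 ==> w != 5)) ==> (2*w > -9 && 2*x == 8 && x >= -2))))
Answer: WP = (5*val >= pos + 8 ==> ((2*pos + 2*x != val - 2 ==> 3*pos < 7) && val > 0 && 2*x == 8 && x >= -2)) && ((!(5*val >= pos + 8)) ==> (((2*w != -8 ==> w != 5) ==> (w > 3*x + 7 && 4*pos == 22 && 2*pos >= 5)) && ((!(2*w != -8 ==> w != 5)) ==> (2*w > -9 && 2*x == 8 && x >= -2))))


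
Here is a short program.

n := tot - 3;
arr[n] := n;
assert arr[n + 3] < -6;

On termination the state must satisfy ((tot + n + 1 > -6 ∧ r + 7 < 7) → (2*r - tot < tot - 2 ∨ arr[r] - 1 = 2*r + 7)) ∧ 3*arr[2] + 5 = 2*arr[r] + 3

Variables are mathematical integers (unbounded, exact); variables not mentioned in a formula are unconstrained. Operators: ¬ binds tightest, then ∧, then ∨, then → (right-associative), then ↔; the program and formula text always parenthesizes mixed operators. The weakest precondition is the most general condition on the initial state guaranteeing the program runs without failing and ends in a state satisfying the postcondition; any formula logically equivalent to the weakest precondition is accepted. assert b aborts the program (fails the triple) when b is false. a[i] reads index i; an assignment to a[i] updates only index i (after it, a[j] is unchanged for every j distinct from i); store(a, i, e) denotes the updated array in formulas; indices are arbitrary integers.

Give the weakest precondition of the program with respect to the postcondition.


Working backward. After the program, the postcondition ((tot + n + 1 > -6 ∧ r + 7 < 7) → (2*r - tot < tot - 2 ∨ arr[r] - 1 = 2*r + 7)) ∧ 3*arr[2] + 5 = 2*arr[r] + 3 must hold; in canonical form it is ((n + tot > -7 ∧ r < 0) → (2*r < 2*tot - 2 ∨ arr[r] = 2*r + 8)) ∧ 3*arr[2] = 2*arr[r] - 2.
Before assert arr[n + 3] < -6: arr[n + 3] < -6 ∧ ((n + tot > -7 ∧ r < 0) → (2*r < 2*tot - 2 ∨ arr[r] = 2*r + 8)) ∧ 3*arr[2] = 2*arr[r] - 2
Before arr[n] := n: store(arr, n, n)[n + 3] < -6 ∧ ((n + tot > -7 ∧ r < 0) → (2*r < 2*tot - 2 ∨ store(arr, n, n)[r] = 2*r + 8)) ∧ 3*store(arr, n, n)[2] = 2*store(arr, n, n)[r] - 2
Before n := tot - 3: store(arr, tot - 3, tot - 3)[tot] < -6 ∧ ((2*tot > -4 ∧ r < 0) → (2*r < 2*tot - 2 ∨ store(arr, tot - 3, tot - 3)[r] = 2*r + 8)) ∧ 3*store(arr, tot - 3, tot - 3)[2] = 2*store(arr, tot - 3, tot - 3)[r] - 2
Answer: WP = store(arr, tot - 3, tot - 3)[tot] < -6 ∧ ((2*tot > -4 ∧ r < 0) → (2*r < 2*tot - 2 ∨ store(arr, tot - 3, tot - 3)[r] = 2*r + 8)) ∧ 3*store(arr, tot - 3, tot - 3)[2] = 2*store(arr, tot - 3, tot - 3)[r] - 2


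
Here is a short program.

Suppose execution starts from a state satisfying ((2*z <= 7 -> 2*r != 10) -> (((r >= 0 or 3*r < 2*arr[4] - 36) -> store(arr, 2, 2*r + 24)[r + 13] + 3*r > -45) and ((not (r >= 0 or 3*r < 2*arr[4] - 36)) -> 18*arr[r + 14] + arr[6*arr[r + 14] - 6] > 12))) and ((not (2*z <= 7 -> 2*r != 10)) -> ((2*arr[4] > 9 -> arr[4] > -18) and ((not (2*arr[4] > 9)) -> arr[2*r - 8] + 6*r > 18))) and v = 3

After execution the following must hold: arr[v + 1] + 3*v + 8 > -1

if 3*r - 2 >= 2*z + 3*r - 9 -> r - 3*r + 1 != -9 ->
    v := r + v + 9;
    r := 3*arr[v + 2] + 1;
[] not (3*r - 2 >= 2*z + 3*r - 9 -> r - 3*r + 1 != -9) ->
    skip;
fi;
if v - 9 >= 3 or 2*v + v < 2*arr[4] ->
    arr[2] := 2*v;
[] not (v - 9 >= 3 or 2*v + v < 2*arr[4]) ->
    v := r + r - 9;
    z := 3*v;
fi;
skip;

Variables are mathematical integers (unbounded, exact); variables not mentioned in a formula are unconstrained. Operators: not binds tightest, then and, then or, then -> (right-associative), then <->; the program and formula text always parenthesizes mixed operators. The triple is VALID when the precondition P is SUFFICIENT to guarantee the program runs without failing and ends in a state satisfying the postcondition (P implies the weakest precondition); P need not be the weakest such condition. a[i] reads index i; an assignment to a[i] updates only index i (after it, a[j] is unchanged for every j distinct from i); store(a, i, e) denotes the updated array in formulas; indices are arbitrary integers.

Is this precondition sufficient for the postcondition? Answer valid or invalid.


Working backward. After the program, the postcondition arr[v + 1] + 3*v + 8 > -1 must hold; in canonical form it is arr[v + 1] + 3*v > -9.
Before skip: arr[v + 1] + 3*v > -9
Then branch requires store(arr, 2, 2*v)[v + 1] + 3*v > -9; else branch requires arr[2*r - 8] + 6*r > 18.
Before the if: ((v >= 12 or 3*v < 2*arr[4]) -> store(arr, 2, 2*v)[v + 1] + 3*v > -9) and ((not (v >= 12 or 3*v < 2*arr[4])) -> arr[2*r - 8] + 6*r > 18)
Then branch requires ((r + v >= 3 or 3*r + 3*v < 2*arr[4] - 27) -> store(arr, 2, 2*r + 2*v + 18)[r + v + 10] + 3*r + 3*v > -36) and ((not (r + v >= 3 or 3*r + 3*v < 2*arr[4] - 27)) -> 18*arr[r + v + 11] + arr[6*arr[r + v + 11] - 6] > 12); else branch requires ((v >= 12 or 3*v < 2*arr[4]) -> store(arr, 2, 2*v)[v + 1] + 3*v > -9) and ((not (v >= 12 or 3*v < 2*arr[4])) -> arr[2*r - 8] + 6*r > 18).
Before the if: ((2*z <= 7 -> 2*r != 10) -> (((r + v >= 3 or 3*r + 3*v < 2*arr[4] - 27) -> store(arr, 2, 2*r + 2*v + 18)[r + v + 10] + 3*r + 3*v > -36) and ((not (r + v >= 3 or 3*r + 3*v < 2*arr[4] - 27)) -> 18*arr[r + v + 11] + arr[6*arr[r + v + 11] - 6] > 12))) and ((not (2*z <= 7 -> 2*r != 10)) -> (((v >= 12 or 3*v < 2*arr[4]) -> store(arr, 2, 2*v)[v + 1] + 3*v > -9) and ((not (v >= 12 or 3*v < 2*arr[4])) -> arr[2*r - 8] + 6*r > 18)))
The weakest precondition is ((2*z <= 7 -> 2*r != 10) -> (((r + v >= 3 or 3*r + 3*v < 2*arr[4] - 27) -> store(arr, 2, 2*r + 2*v + 18)[r + v + 10] + 3*r + 3*v > -36) and ((not (r + v >= 3 or 3*r + 3*v < 2*arr[4] - 27)) -> 18*arr[r + v + 11] + arr[6*arr[r + v + 11] - 6] > 12))) and ((not (2*z <= 7 -> 2*r != 10)) -> (((v >= 12 or 3*v < 2*arr[4]) -> store(arr, 2, 2*v)[v + 1] + 3*v > -9) and ((not (v >= 12 or 3*v < 2*arr[4])) -> arr[2*r - 8] + 6*r > 18))).
Check whether ((2*z <= 7 -> 2*r != 10) -> (((r >= 0 or 3*r < 2*arr[4] - 36) -> store(arr, 2, 2*r + 24)[r + 13] + 3*r > -45) and ((not (r >= 0 or 3*r < 2*arr[4] - 36)) -> 18*arr[r + 14] + arr[6*arr[r + 14] - 6] > 12))) and ((not (2*z <= 7 -> 2*r != 10)) -> ((2*arr[4] > 9 -> arr[4] > -18) and ((not (2*arr[4] > 9)) -> arr[2*r - 8] + 6*r > 18))) and v = 3 implies it.
Every state satisfying the precondition satisfies the weakest precondition: the implication holds.
Answer: valid


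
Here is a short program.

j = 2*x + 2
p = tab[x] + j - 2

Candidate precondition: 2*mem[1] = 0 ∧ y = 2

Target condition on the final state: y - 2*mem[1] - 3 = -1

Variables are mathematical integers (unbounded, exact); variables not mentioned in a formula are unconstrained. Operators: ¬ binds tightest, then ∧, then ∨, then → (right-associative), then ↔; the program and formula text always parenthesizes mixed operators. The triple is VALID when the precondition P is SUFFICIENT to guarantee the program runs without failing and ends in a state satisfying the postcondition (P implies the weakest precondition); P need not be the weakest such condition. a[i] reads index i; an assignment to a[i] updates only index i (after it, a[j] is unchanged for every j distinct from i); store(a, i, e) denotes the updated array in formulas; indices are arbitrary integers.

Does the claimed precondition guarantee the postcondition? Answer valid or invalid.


Working backward. After the program, the postcondition y - 2*mem[1] - 3 = -1 must hold; in canonical form it is y = 2*mem[1] + 2.
Before p := tab[x] + j - 2: y = 2*mem[1] + 2
Before j := 2*x + 2: y = 2*mem[1] + 2
The weakest precondition is y = 2*mem[1] + 2.
Check whether 2*mem[1] = 0 ∧ y = 2 implies it.
Every state satisfying the precondition satisfies the weakest precondition: the implication holds.
Answer: valid


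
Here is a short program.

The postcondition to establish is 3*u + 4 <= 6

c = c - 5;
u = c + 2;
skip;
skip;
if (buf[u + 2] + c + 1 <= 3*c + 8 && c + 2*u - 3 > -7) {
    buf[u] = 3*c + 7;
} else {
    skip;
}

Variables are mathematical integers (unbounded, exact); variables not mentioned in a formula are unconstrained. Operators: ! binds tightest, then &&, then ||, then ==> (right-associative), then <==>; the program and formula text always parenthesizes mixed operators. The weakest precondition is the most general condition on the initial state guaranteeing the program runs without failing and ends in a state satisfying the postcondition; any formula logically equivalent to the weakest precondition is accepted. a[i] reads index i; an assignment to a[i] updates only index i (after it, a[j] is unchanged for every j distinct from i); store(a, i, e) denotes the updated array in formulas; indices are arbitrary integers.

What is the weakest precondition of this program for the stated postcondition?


Working backward. After the program, the postcondition 3*u + 4 <= 6 must hold; in canonical form it is 3*u <= 2.
Then branch requires 3*u <= 2; else branch requires 3*u <= 2.
Before the if: ((buf[u + 2] <= 2*c + 7 && c + 2*u > -4) ==> 3*u <= 2) && ((!(buf[u + 2] <= 2*c + 7 && c + 2*u > -4)) ==> 3*u <= 2)
Before skip: ((buf[u + 2] <= 2*c + 7 && c + 2*u > -4) ==> 3*u <= 2) && ((!(buf[u + 2] <= 2*c + 7 && c + 2*u > -4)) ==> 3*u <= 2)
Before skip: ((buf[u + 2] <= 2*c + 7 && c + 2*u > -4) ==> 3*u <= 2) && ((!(buf[u + 2] <= 2*c + 7 && c + 2*u > -4)) ==> 3*u <= 2)
Before u := c + 2: ((buf[c + 4] <= 2*c + 7 && 3*c > -8) ==> 3*c <= -4) && ((!(buf[c + 4] <= 2*c + 7 && 3*c > -8)) ==> 3*c <= -4)
Before c := c - 5: ((buf[c - 1] <= 2*c - 3 && 3*c > 7) ==> 3*c <= 11) && ((!(buf[c - 1] <= 2*c - 3 && 3*c > 7)) ==> 3*c <= 11)
Answer: WP = ((buf[c - 1] <= 2*c - 3 && 3*c > 7) ==> 3*c <= 11) && ((!(buf[c - 1] <= 2*c - 3 && 3*c > 7)) ==> 3*c <= 11)


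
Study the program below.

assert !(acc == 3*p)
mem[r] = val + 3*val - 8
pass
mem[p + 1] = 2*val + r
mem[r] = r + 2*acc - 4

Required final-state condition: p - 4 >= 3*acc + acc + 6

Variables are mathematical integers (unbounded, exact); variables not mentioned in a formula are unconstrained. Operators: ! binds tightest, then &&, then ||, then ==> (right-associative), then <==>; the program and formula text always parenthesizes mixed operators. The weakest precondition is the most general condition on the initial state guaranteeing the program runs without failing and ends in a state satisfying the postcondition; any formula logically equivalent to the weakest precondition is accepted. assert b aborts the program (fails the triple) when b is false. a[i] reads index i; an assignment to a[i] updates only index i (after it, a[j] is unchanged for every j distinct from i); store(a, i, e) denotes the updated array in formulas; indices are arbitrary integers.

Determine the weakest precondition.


Working backward. After the program, the postcondition p - 4 >= 3*acc + acc + 6 must hold; in canonical form it is p >= 4*acc + 10.
Before mem[r] := r + 2*acc - 4: p >= 4*acc + 10
Before mem[p + 1] := 2*val + r: p >= 4*acc + 10
Before skip: p >= 4*acc + 10
Before mem[r] := val + 3*val - 8: p >= 4*acc + 10
Before assert !(acc == 3*p): (!(acc == 3*p)) && p >= 4*acc + 10
Answer: WP = (!(acc == 3*p)) && p >= 4*acc + 10


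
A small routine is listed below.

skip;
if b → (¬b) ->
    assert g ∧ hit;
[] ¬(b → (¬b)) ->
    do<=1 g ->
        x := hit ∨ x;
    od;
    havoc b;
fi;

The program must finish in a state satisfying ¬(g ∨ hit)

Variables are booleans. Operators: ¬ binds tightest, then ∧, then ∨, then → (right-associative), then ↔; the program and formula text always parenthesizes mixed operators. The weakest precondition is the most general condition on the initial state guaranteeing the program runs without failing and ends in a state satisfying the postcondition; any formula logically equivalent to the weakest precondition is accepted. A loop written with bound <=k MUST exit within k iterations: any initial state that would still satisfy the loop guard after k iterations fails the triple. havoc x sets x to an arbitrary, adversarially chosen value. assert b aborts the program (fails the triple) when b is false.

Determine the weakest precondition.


Working backward. After the program, ¬(g ∨ hit) must hold.
Then branch requires g ∧ hit ∧ (¬(g ∨ hit)); else branch requires (g → ((¬g) ∧ (¬(g ∨ hit)))) ∧ ((¬g) → (¬(g ∨ hit))).
Before the if: ((b → (¬b)) → (g ∧ hit ∧ (¬(g ∨ hit)))) ∧ ((¬(b → (¬b))) → ((g → ((¬g) ∧ (¬(g ∨ hit)))) ∧ ((¬g) → (¬(g ∨ hit)))))
Before skip: ((b → (¬b)) → (g ∧ hit ∧ (¬(g ∨ hit)))) ∧ ((¬(b → (¬b))) → ((g → ((¬g) ∧ (¬(g ∨ hit)))) ∧ ((¬g) → (¬(g ∨ hit)))))
Answer: WP = ((b → (¬b)) → (g ∧ hit ∧ (¬(g ∨ hit)))) ∧ ((¬(b → (¬b))) → ((g → ((¬g) ∧ (¬(g ∨ hit)))) ∧ ((¬g) → (¬(g ∨ hit)))))


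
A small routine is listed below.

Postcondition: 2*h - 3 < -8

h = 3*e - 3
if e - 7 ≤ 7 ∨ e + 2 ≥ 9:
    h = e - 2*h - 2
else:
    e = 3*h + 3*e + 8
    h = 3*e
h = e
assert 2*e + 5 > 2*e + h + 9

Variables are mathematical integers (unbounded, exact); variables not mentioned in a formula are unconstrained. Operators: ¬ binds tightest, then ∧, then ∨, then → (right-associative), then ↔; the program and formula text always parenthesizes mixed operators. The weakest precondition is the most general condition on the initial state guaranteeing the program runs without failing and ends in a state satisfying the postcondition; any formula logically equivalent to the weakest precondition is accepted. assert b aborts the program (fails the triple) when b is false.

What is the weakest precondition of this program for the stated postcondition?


Working backward. After the program, the postcondition 2*h - 3 < -8 must hold; in canonical form it is 2*h < -5.
Before assert 2*e + 5 > 2*e + h + 9: h < -4 ∧ 2*h < -5
Before h := e: e < -4 ∧ 2*e < -5
Then branch requires e < -4 ∧ 2*e < -5; else branch requires 3*e + 3*h < -12 ∧ 6*e + 6*h < -21.
Before the if: ((e ≤ 14 ∨ e ≥ 7) → (e < -4 ∧ 2*e < -5)) ∧ ((¬(e ≤ 14 ∨ e ≥ 7)) → (3*e + 3*h < -12 ∧ 6*e + 6*h < -21))
Before h := 3*e - 3: ((e ≤ 14 ∨ e ≥ 7) → (e < -4 ∧ 2*e < -5)) ∧ ((¬(e ≤ 14 ∨ e ≥ 7)) → (12*e < -3 ∧ 24*e < -3))
Answer: WP = ((e ≤ 14 ∨ e ≥ 7) → (e < -4 ∧ 2*e < -5)) ∧ ((¬(e ≤ 14 ∨ e ≥ 7)) → (12*e < -3 ∧ 24*e < -3))


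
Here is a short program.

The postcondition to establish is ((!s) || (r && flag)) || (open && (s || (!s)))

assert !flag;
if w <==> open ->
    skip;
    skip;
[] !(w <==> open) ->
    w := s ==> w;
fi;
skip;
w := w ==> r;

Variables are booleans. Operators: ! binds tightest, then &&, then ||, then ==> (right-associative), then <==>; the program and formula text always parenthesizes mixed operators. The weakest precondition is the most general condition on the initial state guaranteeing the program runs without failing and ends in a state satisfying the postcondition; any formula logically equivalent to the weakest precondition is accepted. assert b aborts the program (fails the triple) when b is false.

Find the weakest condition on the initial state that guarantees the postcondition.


Working backward. After the program, the postcondition ((!s) || (r && flag)) || (open && (s || (!s))) must hold; in canonical form it is (!s) || (r && flag) || open.
Before w := w ==> r: (!s) || (r && flag) || open
Before skip: (!s) || (r && flag) || open
Then branch requires (!s) || (r && flag) || open; else branch requires (!s) || (r && flag) || open.
Before the if: ((w <==> open) ==> ((!s) || (r && flag) || open)) && ((!(w <==> open)) ==> ((!s) || (r && flag) || open))
Before assert !flag: (!flag) && ((w <==> open) ==> ((!s) || (r && flag) || open)) && ((!(w <==> open)) ==> ((!s) || (r && flag) || open))
Answer: WP = (!flag) && ((w <==> open) ==> ((!s) || (r && flag) || open)) && ((!(w <==> open)) ==> ((!s) || (r && flag) || open))


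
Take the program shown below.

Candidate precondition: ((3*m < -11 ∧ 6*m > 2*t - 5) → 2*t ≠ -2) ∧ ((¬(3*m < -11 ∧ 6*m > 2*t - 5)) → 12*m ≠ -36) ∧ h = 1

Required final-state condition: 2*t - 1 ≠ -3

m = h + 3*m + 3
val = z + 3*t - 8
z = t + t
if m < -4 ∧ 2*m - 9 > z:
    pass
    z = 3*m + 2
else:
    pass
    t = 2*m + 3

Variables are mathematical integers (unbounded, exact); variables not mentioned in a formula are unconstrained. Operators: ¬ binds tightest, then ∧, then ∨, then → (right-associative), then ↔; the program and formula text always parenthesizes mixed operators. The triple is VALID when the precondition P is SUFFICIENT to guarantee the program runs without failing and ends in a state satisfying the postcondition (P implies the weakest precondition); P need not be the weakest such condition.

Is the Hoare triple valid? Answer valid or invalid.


Working backward. After the program, the postcondition 2*t - 1 ≠ -3 must hold; in canonical form it is 2*t ≠ -2.
Then branch requires 2*t ≠ -2; else branch requires 4*m ≠ -8.
Before the if: ((m < -4 ∧ 2*m > z + 9) → 2*t ≠ -2) ∧ ((¬(m < -4 ∧ 2*m > z + 9)) → 4*m ≠ -8)
Before z := t + t: ((m < -4 ∧ 2*m > 2*t + 9) → 2*t ≠ -2) ∧ ((¬(m < -4 ∧ 2*m > 2*t + 9)) → 4*m ≠ -8)
Before val := z + 3*t - 8: ((m < -4 ∧ 2*m > 2*t + 9) → 2*t ≠ -2) ∧ ((¬(m < -4 ∧ 2*m > 2*t + 9)) → 4*m ≠ -8)
Before m := h + 3*m + 3: ((h + 3*m < -7 ∧ 2*h + 6*m > 2*t + 3) → 2*t ≠ -2) ∧ ((¬(h + 3*m < -7 ∧ 2*h + 6*m > 2*t + 3)) → 4*h + 12*m ≠ -20)
The weakest precondition is ((h + 3*m < -7 ∧ 2*h + 6*m > 2*t + 3) → 2*t ≠ -2) ∧ ((¬(h + 3*m < -7 ∧ 2*h + 6*m > 2*t + 3)) → 4*h + 12*m ≠ -20).
Check whether ((3*m < -11 ∧ 6*m > 2*t - 5) → 2*t ≠ -2) ∧ ((¬(3*m < -11 ∧ 6*m > 2*t - 5)) → 12*m ≠ -36) ∧ h = 1 implies it.
Countermodel: at the initial state h = 1, m = -2, t = -1, the precondition holds but the weakest precondition fails.
Answer: invalid


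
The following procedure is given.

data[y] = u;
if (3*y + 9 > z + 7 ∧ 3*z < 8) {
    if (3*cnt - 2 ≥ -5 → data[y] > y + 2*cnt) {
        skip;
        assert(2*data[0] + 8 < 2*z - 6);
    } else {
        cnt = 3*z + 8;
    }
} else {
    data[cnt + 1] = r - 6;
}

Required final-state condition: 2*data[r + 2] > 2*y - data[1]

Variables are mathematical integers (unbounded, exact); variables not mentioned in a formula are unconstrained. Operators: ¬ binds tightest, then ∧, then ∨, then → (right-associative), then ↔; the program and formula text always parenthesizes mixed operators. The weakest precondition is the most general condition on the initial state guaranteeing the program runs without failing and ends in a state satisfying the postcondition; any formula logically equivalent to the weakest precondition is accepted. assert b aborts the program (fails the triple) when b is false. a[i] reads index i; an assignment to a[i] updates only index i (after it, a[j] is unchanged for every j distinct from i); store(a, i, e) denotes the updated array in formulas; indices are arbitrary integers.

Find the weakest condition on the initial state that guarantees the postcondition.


Working backward. After the program, the postcondition 2*data[r + 2] > 2*y - data[1] must hold; in canonical form it is 2*data[r + 2] + data[1] > 2*y.
Then branch requires ((3*cnt ≥ -3 → data[y] > 2*cnt + y) → (2*data[0] < 2*z - 14 ∧ 2*data[r + 2] + data[1] > 2*y)) ∧ ((¬(3*cnt ≥ -3 → data[y] > 2*cnt + y)) → 2*data[r + 2] + data[1] > 2*y); else branch requires 2*store(data, cnt + 1, r - 6)[r + 2] + store(data, cnt + 1, r - 6)[1] > 2*y.
Before the if: ((3*y > z - 2 ∧ 3*z < 8) → (((3*cnt ≥ -3 → data[y] > 2*cnt + y) → (2*data[0] < 2*z - 14 ∧ 2*data[r + 2] + data[1] > 2*y)) ∧ ((¬(3*cnt ≥ -3 → data[y] > 2*cnt + y)) → 2*data[r + 2] + data[1] > 2*y))) ∧ ((¬(3*y > z - 2 ∧ 3*z < 8)) → 2*store(data, cnt + 1, r - 6)[r + 2] + store(data, cnt + 1, r - 6)[1] > 2*y)
Before data[y] := u: ((3*y > z - 2 ∧ 3*z < 8) → (((3*cnt ≥ -3 → store(data, y, u)[y] > 2*cnt + y) → (2*store(data, y, u)[0] < 2*z - 14 ∧ 2*store(data, y, u)[r + 2] + store(data, y, u)[1] > 2*y)) ∧ ((¬(3*cnt ≥ -3 → store(data, y, u)[y] > 2*cnt + y)) → 2*store(data, y, u)[r + 2] + store(data, y, u)[1] > 2*y))) ∧ ((¬(3*y > z - 2 ∧ 3*z < 8)) → 2*store(store(data, y, u), cnt + 1, r - 6)[r + 2] + store(store(data, y, u), cnt + 1, r - 6)[1] > 2*y)
Answer: WP = ((3*y > z - 2 ∧ 3*z < 8) → (((3*cnt ≥ -3 → store(data, y, u)[y] > 2*cnt + y) → (2*store(data, y, u)[0] < 2*z - 14 ∧ 2*store(data, y, u)[r + 2] + store(data, y, u)[1] > 2*y)) ∧ ((¬(3*cnt ≥ -3 → store(data, y, u)[y] > 2*cnt + y)) → 2*store(data, y, u)[r + 2] + store(data, y, u)[1] > 2*y))) ∧ ((¬(3*y > z - 2 ∧ 3*z < 8)) → 2*store(store(data, y, u), cnt + 1, r - 6)[r + 2] + store(store(data, y, u), cnt + 1, r - 6)[1] > 2*y)
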